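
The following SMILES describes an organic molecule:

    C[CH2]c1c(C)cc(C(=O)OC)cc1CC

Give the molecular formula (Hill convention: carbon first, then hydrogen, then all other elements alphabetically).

Walk through each heavy atom and fill implicit hydrogens from standard valence (C 4, N 3, O 2, S 2, halogen 1); for lowercase aromatic atoms, an aromatic c carries 1 H when it has two neighbours and 0 H with three, and aromatic n carries 0 H:
  atom 1: C, bond orders sum to 1 (valence 4) → 3 H
  atom 2: C with explicit H count 2
  atom 3: aromatic c, 3 neighbours → 0 H
  atom 4: aromatic c, 3 neighbours → 0 H
  atom 5: C, bond orders sum to 1 (valence 4) → 3 H
  atom 6: aromatic c, 2 neighbours → 1 H
  atom 7: aromatic c, 3 neighbours → 0 H
  atom 8: C, bond orders sum to 4 (valence 4) → 0 H
  atom 9: O, bond orders sum to 2 (valence 2) → 0 H
  atom 10: O, bond orders sum to 2 (valence 2) → 0 H
  atom 11: C, bond orders sum to 1 (valence 4) → 3 H
  atom 12: aromatic c, 2 neighbours → 1 H
  atom 13: aromatic c, 3 neighbours → 0 H
  atom 14: C, bond orders sum to 2 (valence 4) → 2 H
  atom 15: C, bond orders sum to 1 (valence 4) → 3 H
Totals → C:13, H:18, O:2.
In Hill order: C13H18O2.

C13H18O2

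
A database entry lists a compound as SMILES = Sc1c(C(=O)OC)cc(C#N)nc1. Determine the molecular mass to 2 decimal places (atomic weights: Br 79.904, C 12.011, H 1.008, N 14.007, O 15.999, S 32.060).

First, the molecular formula is C8H6N2O2S (counting implicit H from valence).
  C: 8 × 12.011 = 96.088
  H: 6 × 1.008 = 6.048
  N: 2 × 14.007 = 28.014
  O: 2 × 15.999 = 31.998
  S: 1 × 32.060 = 32.060
Sum: 8×12.011 + 6×1.008 + 2×14.007 + 2×15.999 + 1×32.060 = 194.208 → 194.21 g/mol.

194.21 g/mol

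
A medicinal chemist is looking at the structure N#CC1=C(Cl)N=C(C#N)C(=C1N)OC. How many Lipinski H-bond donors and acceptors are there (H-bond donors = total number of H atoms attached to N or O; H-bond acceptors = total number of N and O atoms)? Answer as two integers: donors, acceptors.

2, 5

Donors: find every N or O and count the H atoms it carries.
  atom 1 (N): bond orders sum to 3 → 0 H
  atom 6 (N): bond orders sum to 3 → 0 H
  atom 9 (N): bond orders sum to 3 → 0 H
  atom 12 (N): bond orders sum to 1 → 2 H
  atom 13 (O): bond orders sum to 2 → 0 H
Lipinski HBD = 2.
Acceptors: N atoms = 4, O atoms = 1 → HBA = 5.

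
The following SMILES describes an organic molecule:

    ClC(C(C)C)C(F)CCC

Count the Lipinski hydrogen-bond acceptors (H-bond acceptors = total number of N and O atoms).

0

N atoms: 0; O atoms: 0.
Lipinski HBA = 0 + 0 = 0.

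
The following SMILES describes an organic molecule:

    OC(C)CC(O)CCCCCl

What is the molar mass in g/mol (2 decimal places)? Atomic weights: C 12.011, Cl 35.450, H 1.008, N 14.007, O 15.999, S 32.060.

180.67 g/mol

First, the molecular formula is C8H17ClO2 (counting implicit H from valence).
  C: 8 × 12.011 = 96.088
  Cl: 1 × 35.450 = 35.450
  H: 17 × 1.008 = 17.136
  O: 2 × 15.999 = 31.998
Sum: 8×12.011 + 1×35.450 + 17×1.008 + 2×15.999 = 180.672 → 180.67 g/mol.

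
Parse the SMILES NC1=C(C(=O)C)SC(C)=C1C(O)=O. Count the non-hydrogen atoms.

13

Every atom symbol written in the SMILES (organic subset) is one heavy atom; implicit H are not written.
Heavy atoms by element → C:8, N:1, O:3, S:1.
Total: 13.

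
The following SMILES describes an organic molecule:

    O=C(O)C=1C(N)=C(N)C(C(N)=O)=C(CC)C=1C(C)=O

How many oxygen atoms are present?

4

Scan the SMILES for O atoms (remember two-letter symbols like Cl and Br are single atoms).
Oxygen count: 4.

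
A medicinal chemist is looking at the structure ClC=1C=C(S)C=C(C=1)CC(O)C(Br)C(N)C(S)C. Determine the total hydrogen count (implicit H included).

Walk through each heavy atom and fill implicit hydrogens from standard valence (C 4, N 3, O 2, S 2, halogen 1):
  atom 1: Cl (halogen, monovalent) → 0 H
  atom 2: C, bond orders sum to 4 (valence 4) → 0 H
  atom 3: C, bond orders sum to 3 (valence 4) → 1 H
  atom 4: C, bond orders sum to 4 (valence 4) → 0 H
  atom 5: S, bond orders sum to 1 (valence 2) → 1 H
  atom 6: C, bond orders sum to 3 (valence 4) → 1 H
  atom 7: C, bond orders sum to 4 (valence 4) → 0 H
  atom 8: C, bond orders sum to 3 (valence 4) → 1 H
  atom 9: C, bond orders sum to 2 (valence 4) → 2 H
  atom 10: C, bond orders sum to 3 (valence 4) → 1 H
  atom 11: O, bond orders sum to 1 (valence 2) → 1 H
  atom 12: C, bond orders sum to 3 (valence 4) → 1 H
  atom 13: Br (halogen, monovalent) → 0 H
  atom 14: C, bond orders sum to 3 (valence 4) → 1 H
  atom 15: N, bond orders sum to 1 (valence 3) → 2 H
  atom 16: C, bond orders sum to 3 (valence 4) → 1 H
  atom 17: S, bond orders sum to 1 (valence 2) → 1 H
  atom 18: C, bond orders sum to 1 (valence 4) → 3 H
Total hydrogens: 17.

17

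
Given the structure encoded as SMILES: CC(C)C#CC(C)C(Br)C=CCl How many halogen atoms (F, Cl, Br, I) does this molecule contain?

Halogen atoms appear at heavy-atom positions 9, 12 (1×Br, 1×Cl).
Other groups present: 1 alkene, 1 alkyne.
Halogen count: 2.

2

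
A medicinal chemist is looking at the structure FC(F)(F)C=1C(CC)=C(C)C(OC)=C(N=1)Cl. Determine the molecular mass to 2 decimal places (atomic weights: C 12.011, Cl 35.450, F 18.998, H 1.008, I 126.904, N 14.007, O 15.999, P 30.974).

First, the molecular formula is C10H11ClF3NO (counting implicit H from valence).
  C: 10 × 12.011 = 120.110
  Cl: 1 × 35.450 = 35.450
  F: 3 × 18.998 = 56.994
  H: 11 × 1.008 = 11.088
  N: 1 × 14.007 = 14.007
  O: 1 × 15.999 = 15.999
Sum: 10×12.011 + 1×35.450 + 3×18.998 + 11×1.008 + 1×14.007 + 1×15.999 = 253.648 → 253.65 g/mol.

253.65 g/mol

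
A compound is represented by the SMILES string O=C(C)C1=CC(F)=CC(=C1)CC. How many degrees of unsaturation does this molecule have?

Degree of unsaturation = (number of rings) + (number of π bonds).
Ring closures in the SMILES: 1.
π bonds: 4 double bonds (each 1 DoU) → 4 DoU from unsaturation.
Total DoU = 1 + 4 = 5.

5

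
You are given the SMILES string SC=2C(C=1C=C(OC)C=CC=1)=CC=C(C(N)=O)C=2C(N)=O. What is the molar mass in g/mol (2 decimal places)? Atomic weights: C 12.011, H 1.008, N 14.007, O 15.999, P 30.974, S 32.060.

First, the molecular formula is C15H14N2O3S (counting implicit H from valence).
  C: 15 × 12.011 = 180.165
  H: 14 × 1.008 = 14.112
  N: 2 × 14.007 = 28.014
  O: 3 × 15.999 = 47.997
  S: 1 × 32.060 = 32.060
Sum: 15×12.011 + 14×1.008 + 2×14.007 + 3×15.999 + 1×32.060 = 302.348 → 302.35 g/mol.

302.35 g/mol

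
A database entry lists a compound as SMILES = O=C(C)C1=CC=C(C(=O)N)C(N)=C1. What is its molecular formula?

Walk through each heavy atom and fill implicit hydrogens from standard valence (C 4, N 3, O 2, S 2, halogen 1):
  atom 1: O, bond orders sum to 2 (valence 2) → 0 H
  atom 2: C, bond orders sum to 4 (valence 4) → 0 H
  atom 3: C, bond orders sum to 1 (valence 4) → 3 H
  atom 4: C, bond orders sum to 4 (valence 4) → 0 H
  atom 5: C, bond orders sum to 3 (valence 4) → 1 H
  atom 6: C, bond orders sum to 3 (valence 4) → 1 H
  atom 7: C, bond orders sum to 4 (valence 4) → 0 H
  atom 8: C, bond orders sum to 4 (valence 4) → 0 H
  atom 9: O, bond orders sum to 2 (valence 2) → 0 H
  atom 10: N, bond orders sum to 1 (valence 3) → 2 H
  atom 11: C, bond orders sum to 4 (valence 4) → 0 H
  atom 12: N, bond orders sum to 1 (valence 3) → 2 H
  atom 13: C, bond orders sum to 3 (valence 4) → 1 H
Totals → C:9, H:10, N:2, O:2.
In Hill order: C9H10N2O2.

C9H10N2O2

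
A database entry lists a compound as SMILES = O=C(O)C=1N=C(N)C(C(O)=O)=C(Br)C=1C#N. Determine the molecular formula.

C8H4BrN3O4

Walk through each heavy atom and fill implicit hydrogens from standard valence (C 4, N 3, O 2, S 2, halogen 1):
  atom 1: O, bond orders sum to 2 (valence 2) → 0 H
  atom 2: C, bond orders sum to 4 (valence 4) → 0 H
  atom 3: O, bond orders sum to 1 (valence 2) → 1 H
  atom 4: C, bond orders sum to 4 (valence 4) → 0 H
  atom 5: N, bond orders sum to 3 (valence 3) → 0 H
  atom 6: C, bond orders sum to 4 (valence 4) → 0 H
  atom 7: N, bond orders sum to 1 (valence 3) → 2 H
  atom 8: C, bond orders sum to 4 (valence 4) → 0 H
  atom 9: C, bond orders sum to 4 (valence 4) → 0 H
  atom 10: O, bond orders sum to 1 (valence 2) → 1 H
  atom 11: O, bond orders sum to 2 (valence 2) → 0 H
  atom 12: C, bond orders sum to 4 (valence 4) → 0 H
  atom 13: Br (halogen, monovalent) → 0 H
  atom 14: C, bond orders sum to 4 (valence 4) → 0 H
  atom 15: C, bond orders sum to 4 (valence 4) → 0 H
  atom 16: N, bond orders sum to 3 (valence 3) → 0 H
Totals → C:8, H:4, Br:1, N:3, O:4.
In Hill order: C8H4BrN3O4.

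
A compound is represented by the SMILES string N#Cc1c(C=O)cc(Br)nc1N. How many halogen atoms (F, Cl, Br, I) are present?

1

Halogen atoms appear at heavy-atom position 9 (1×Br).
Other groups present: 1 aldehyde, 1 nitrile, 1 primary amine.
Halogen count: 1.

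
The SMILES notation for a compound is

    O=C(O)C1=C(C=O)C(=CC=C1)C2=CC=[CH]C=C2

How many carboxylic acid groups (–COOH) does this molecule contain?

The carboxylic acid motif appears at heavy-atom position 2 in the SMILES.
Other groups present: 1 aldehyde.
Carboxylic acid count: 1.

1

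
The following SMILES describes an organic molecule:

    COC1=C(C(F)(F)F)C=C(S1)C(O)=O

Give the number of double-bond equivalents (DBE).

Molecular formula: C7H5F3O3S.
DoU = (2C + 2 + N − H − X) / 2, where X is the halogen count and O/S are ignored.
    = (2·7 + 2 + 0 − 5 − 3) / 2 = 8 / 2 = 4.

4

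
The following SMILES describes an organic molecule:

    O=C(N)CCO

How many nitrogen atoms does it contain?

Scan the SMILES for N atoms (remember two-letter symbols like Cl and Br are single atoms).
Nitrogen count: 1.

1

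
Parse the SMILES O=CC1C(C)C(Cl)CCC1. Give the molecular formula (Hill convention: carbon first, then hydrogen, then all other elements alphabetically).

Walk through each heavy atom and fill implicit hydrogens from standard valence (C 4, N 3, O 2, S 2, halogen 1):
  atom 1: O, bond orders sum to 2 (valence 2) → 0 H
  atom 2: C, bond orders sum to 3 (valence 4) → 1 H
  atom 3: C, bond orders sum to 3 (valence 4) → 1 H
  atom 4: C, bond orders sum to 3 (valence 4) → 1 H
  atom 5: C, bond orders sum to 1 (valence 4) → 3 H
  atom 6: C, bond orders sum to 3 (valence 4) → 1 H
  atom 7: Cl (halogen, monovalent) → 0 H
  atom 8: C, bond orders sum to 2 (valence 4) → 2 H
  atom 9: C, bond orders sum to 2 (valence 4) → 2 H
  atom 10: C, bond orders sum to 2 (valence 4) → 2 H
Totals → C:8, H:13, Cl:1, O:1.
In Hill order: C8H13ClO.

C8H13ClO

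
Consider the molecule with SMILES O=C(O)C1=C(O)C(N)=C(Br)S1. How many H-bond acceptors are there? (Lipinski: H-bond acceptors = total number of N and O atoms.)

N atoms: 1; O atoms: 3.
Lipinski HBA = 1 + 3 = 4.

4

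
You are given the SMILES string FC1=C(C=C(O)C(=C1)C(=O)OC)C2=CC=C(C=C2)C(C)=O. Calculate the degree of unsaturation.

10

Degree of unsaturation = (number of rings) + (number of π bonds).
Ring closures in the SMILES: 2.
π bonds: 8 double bonds (each 1 DoU) → 8 DoU from unsaturation.
Total DoU = 2 + 8 = 10.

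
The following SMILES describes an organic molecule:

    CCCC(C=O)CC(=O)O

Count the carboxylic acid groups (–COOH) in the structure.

1

The carboxylic acid motif appears at heavy-atom position 8 in the SMILES.
Other groups present: 1 aldehyde.
Carboxylic acid count: 1.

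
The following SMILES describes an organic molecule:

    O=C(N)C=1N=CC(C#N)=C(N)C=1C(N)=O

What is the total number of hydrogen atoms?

Walk through each heavy atom and fill implicit hydrogens from standard valence (C 4, N 3, O 2, S 2, halogen 1):
  atom 1: O, bond orders sum to 2 (valence 2) → 0 H
  atom 2: C, bond orders sum to 4 (valence 4) → 0 H
  atom 3: N, bond orders sum to 1 (valence 3) → 2 H
  atom 4: C, bond orders sum to 4 (valence 4) → 0 H
  atom 5: N, bond orders sum to 3 (valence 3) → 0 H
  atom 6: C, bond orders sum to 3 (valence 4) → 1 H
  atom 7: C, bond orders sum to 4 (valence 4) → 0 H
  atom 8: C, bond orders sum to 4 (valence 4) → 0 H
  atom 9: N, bond orders sum to 3 (valence 3) → 0 H
  atom 10: C, bond orders sum to 4 (valence 4) → 0 H
  atom 11: N, bond orders sum to 1 (valence 3) → 2 H
  atom 12: C, bond orders sum to 4 (valence 4) → 0 H
  atom 13: C, bond orders sum to 4 (valence 4) → 0 H
  atom 14: N, bond orders sum to 1 (valence 3) → 2 H
  atom 15: O, bond orders sum to 2 (valence 2) → 0 H
Total hydrogens: 7.

7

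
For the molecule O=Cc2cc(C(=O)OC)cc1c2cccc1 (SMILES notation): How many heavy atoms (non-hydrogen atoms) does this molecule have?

Every atom symbol written in the SMILES (organic subset) is one heavy atom; implicit H are not written.
Heavy atoms by element → C:13, O:3.
Total: 16.

16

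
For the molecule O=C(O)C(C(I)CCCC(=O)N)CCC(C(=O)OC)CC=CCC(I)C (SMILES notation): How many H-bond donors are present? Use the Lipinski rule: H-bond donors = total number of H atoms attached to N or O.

Donors: find every N or O and count the H atoms it carries.
  atom 1 (O): bond orders sum to 2 → 0 H
  atom 3 (O): bond orders sum to 1 → 1 H
  atom 11 (O): bond orders sum to 2 → 0 H
  atom 12 (N): bond orders sum to 1 → 2 H
  atom 17 (O): bond orders sum to 2 → 0 H
  atom 18 (O): bond orders sum to 2 → 0 H
Lipinski HBD = 3.

3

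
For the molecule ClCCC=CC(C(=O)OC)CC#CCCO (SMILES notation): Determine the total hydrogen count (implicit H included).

17

Walk through each heavy atom and fill implicit hydrogens from standard valence (C 4, N 3, O 2, S 2, halogen 1):
  atom 1: Cl (halogen, monovalent) → 0 H
  atom 2: C, bond orders sum to 2 (valence 4) → 2 H
  atom 3: C, bond orders sum to 2 (valence 4) → 2 H
  atom 4: C, bond orders sum to 3 (valence 4) → 1 H
  atom 5: C, bond orders sum to 3 (valence 4) → 1 H
  atom 6: C, bond orders sum to 3 (valence 4) → 1 H
  atom 7: C, bond orders sum to 4 (valence 4) → 0 H
  atom 8: O, bond orders sum to 2 (valence 2) → 0 H
  atom 9: O, bond orders sum to 2 (valence 2) → 0 H
  atom 10: C, bond orders sum to 1 (valence 4) → 3 H
  atom 11: C, bond orders sum to 2 (valence 4) → 2 H
  atom 12: C, bond orders sum to 4 (valence 4) → 0 H
  atom 13: C, bond orders sum to 4 (valence 4) → 0 H
  atom 14: C, bond orders sum to 2 (valence 4) → 2 H
  atom 15: C, bond orders sum to 2 (valence 4) → 2 H
  atom 16: O, bond orders sum to 1 (valence 2) → 1 H
Total hydrogens: 17.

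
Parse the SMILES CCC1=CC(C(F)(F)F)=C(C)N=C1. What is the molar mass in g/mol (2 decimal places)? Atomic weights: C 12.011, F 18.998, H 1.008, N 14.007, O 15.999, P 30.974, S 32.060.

189.18 g/mol

First, the molecular formula is C9H10F3N (counting implicit H from valence).
  C: 9 × 12.011 = 108.099
  F: 3 × 18.998 = 56.994
  H: 10 × 1.008 = 10.080
  N: 1 × 14.007 = 14.007
Sum: 9×12.011 + 3×18.998 + 10×1.008 + 1×14.007 = 189.180 → 189.18 g/mol.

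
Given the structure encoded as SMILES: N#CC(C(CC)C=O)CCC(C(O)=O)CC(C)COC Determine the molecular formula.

C15H25NO4

Walk through each heavy atom and fill implicit hydrogens from standard valence (C 4, N 3, O 2, S 2, halogen 1):
  atom 1: N, bond orders sum to 3 (valence 3) → 0 H
  atom 2: C, bond orders sum to 4 (valence 4) → 0 H
  atom 3: C, bond orders sum to 3 (valence 4) → 1 H
  atom 4: C, bond orders sum to 3 (valence 4) → 1 H
  atom 5: C, bond orders sum to 2 (valence 4) → 2 H
  atom 6: C, bond orders sum to 1 (valence 4) → 3 H
  atom 7: C, bond orders sum to 3 (valence 4) → 1 H
  atom 8: O, bond orders sum to 2 (valence 2) → 0 H
  atom 9: C, bond orders sum to 2 (valence 4) → 2 H
  atom 10: C, bond orders sum to 2 (valence 4) → 2 H
  atom 11: C, bond orders sum to 3 (valence 4) → 1 H
  atom 12: C, bond orders sum to 4 (valence 4) → 0 H
  atom 13: O, bond orders sum to 1 (valence 2) → 1 H
  atom 14: O, bond orders sum to 2 (valence 2) → 0 H
  atom 15: C, bond orders sum to 2 (valence 4) → 2 H
  atom 16: C, bond orders sum to 3 (valence 4) → 1 H
  atom 17: C, bond orders sum to 1 (valence 4) → 3 H
  atom 18: C, bond orders sum to 2 (valence 4) → 2 H
  atom 19: O, bond orders sum to 2 (valence 2) → 0 H
  atom 20: C, bond orders sum to 1 (valence 4) → 3 H
Totals → C:15, H:25, N:1, O:4.
In Hill order: C15H25NO4.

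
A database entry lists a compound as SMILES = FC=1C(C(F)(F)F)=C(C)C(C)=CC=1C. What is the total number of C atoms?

Count every carbon token in the SMILES (each C, including those in ring-closure positions and inside branches).
Carbon count: 10.

10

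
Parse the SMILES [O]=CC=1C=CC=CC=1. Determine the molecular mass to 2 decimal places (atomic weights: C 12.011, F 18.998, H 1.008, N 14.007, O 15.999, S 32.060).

First, the molecular formula is C7H6O (counting implicit H from valence).
  C: 7 × 12.011 = 84.077
  H: 6 × 1.008 = 6.048
  O: 1 × 15.999 = 15.999
Sum: 7×12.011 + 6×1.008 + 1×15.999 = 106.124 → 106.12 g/mol.

106.12 g/mol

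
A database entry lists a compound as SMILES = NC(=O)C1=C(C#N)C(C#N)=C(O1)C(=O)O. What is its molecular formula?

Walk through each heavy atom and fill implicit hydrogens from standard valence (C 4, N 3, O 2, S 2, halogen 1):
  atom 1: N, bond orders sum to 1 (valence 3) → 2 H
  atom 2: C, bond orders sum to 4 (valence 4) → 0 H
  atom 3: O, bond orders sum to 2 (valence 2) → 0 H
  atom 4: C, bond orders sum to 4 (valence 4) → 0 H
  atom 5: C, bond orders sum to 4 (valence 4) → 0 H
  atom 6: C, bond orders sum to 4 (valence 4) → 0 H
  atom 7: N, bond orders sum to 3 (valence 3) → 0 H
  atom 8: C, bond orders sum to 4 (valence 4) → 0 H
  atom 9: C, bond orders sum to 4 (valence 4) → 0 H
  atom 10: N, bond orders sum to 3 (valence 3) → 0 H
  atom 11: C, bond orders sum to 4 (valence 4) → 0 H
  atom 12: O, bond orders sum to 2 (valence 2) → 0 H
  atom 13: C, bond orders sum to 4 (valence 4) → 0 H
  atom 14: O, bond orders sum to 2 (valence 2) → 0 H
  atom 15: O, bond orders sum to 1 (valence 2) → 1 H
Totals → C:8, H:3, N:3, O:4.

C8H3N3O4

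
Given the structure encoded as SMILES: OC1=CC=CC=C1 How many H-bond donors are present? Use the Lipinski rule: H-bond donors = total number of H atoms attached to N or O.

Donors: find every N or O and count the H atoms it carries.
  atom 1 (O): bond orders sum to 1 → 1 H
Lipinski HBD = 1.

1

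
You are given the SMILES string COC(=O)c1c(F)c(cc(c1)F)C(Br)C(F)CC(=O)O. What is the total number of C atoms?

Count every carbon token in the SMILES (each C, including those in ring-closure positions and inside branches).
Carbon count: 12.

12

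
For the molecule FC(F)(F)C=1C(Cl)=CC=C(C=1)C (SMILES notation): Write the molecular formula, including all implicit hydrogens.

C8H6ClF3

Walk through each heavy atom and fill implicit hydrogens from standard valence (C 4, N 3, O 2, S 2, halogen 1):
  atom 1: F (halogen, monovalent) → 0 H
  atom 2: C, bond orders sum to 4 (valence 4) → 0 H
  atom 3: F (halogen, monovalent) → 0 H
  atom 4: F (halogen, monovalent) → 0 H
  atom 5: C, bond orders sum to 4 (valence 4) → 0 H
  atom 6: C, bond orders sum to 4 (valence 4) → 0 H
  atom 7: Cl (halogen, monovalent) → 0 H
  atom 8: C, bond orders sum to 3 (valence 4) → 1 H
  atom 9: C, bond orders sum to 3 (valence 4) → 1 H
  atom 10: C, bond orders sum to 4 (valence 4) → 0 H
  atom 11: C, bond orders sum to 3 (valence 4) → 1 H
  atom 12: C, bond orders sum to 1 (valence 4) → 3 H
Totals → C:8, H:6, Cl:1, F:3.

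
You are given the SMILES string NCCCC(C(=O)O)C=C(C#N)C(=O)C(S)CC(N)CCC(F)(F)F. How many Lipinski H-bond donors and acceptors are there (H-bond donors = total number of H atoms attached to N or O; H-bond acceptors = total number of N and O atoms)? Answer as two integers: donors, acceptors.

Donors: find every N or O and count the H atoms it carries.
  atom 1 (N): bond orders sum to 1 → 2 H
  atom 7 (O): bond orders sum to 2 → 0 H
  atom 8 (O): bond orders sum to 1 → 1 H
  atom 12 (N): bond orders sum to 3 → 0 H
  atom 14 (O): bond orders sum to 2 → 0 H
  atom 19 (N): bond orders sum to 1 → 2 H
Lipinski HBD = 5.
Acceptors: N atoms = 3, O atoms = 3 → HBA = 6.

5, 6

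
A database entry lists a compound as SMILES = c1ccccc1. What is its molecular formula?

Walk through each heavy atom and fill implicit hydrogens from standard valence (C 4, N 3, O 2, S 2, halogen 1); for lowercase aromatic atoms, an aromatic c carries 1 H when it has two neighbours and 0 H with three, and aromatic n carries 0 H:
  atom 1: aromatic c, 2 neighbours → 1 H
  atom 2: aromatic c, 2 neighbours → 1 H
  atom 3: aromatic c, 2 neighbours → 1 H
  atom 4: aromatic c, 2 neighbours → 1 H
  atom 5: aromatic c, 2 neighbours → 1 H
  atom 6: aromatic c, 2 neighbours → 1 H
Totals → C:6, H:6.

C6H6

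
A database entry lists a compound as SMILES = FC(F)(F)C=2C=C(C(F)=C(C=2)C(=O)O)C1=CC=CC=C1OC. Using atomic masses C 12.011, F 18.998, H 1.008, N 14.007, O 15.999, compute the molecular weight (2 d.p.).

First, the molecular formula is C15H10F4O3 (counting implicit H from valence).
  C: 15 × 12.011 = 180.165
  F: 4 × 18.998 = 75.992
  H: 10 × 1.008 = 10.080
  O: 3 × 15.999 = 47.997
Sum: 15×12.011 + 4×18.998 + 10×1.008 + 3×15.999 = 314.234 → 314.23 g/mol.

314.23 g/mol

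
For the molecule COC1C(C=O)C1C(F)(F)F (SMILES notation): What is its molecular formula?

C6H7F3O2

Walk through each heavy atom and fill implicit hydrogens from standard valence (C 4, N 3, O 2, S 2, halogen 1):
  atom 1: C, bond orders sum to 1 (valence 4) → 3 H
  atom 2: O, bond orders sum to 2 (valence 2) → 0 H
  atom 3: C, bond orders sum to 3 (valence 4) → 1 H
  atom 4: C, bond orders sum to 3 (valence 4) → 1 H
  atom 5: C, bond orders sum to 3 (valence 4) → 1 H
  atom 6: O, bond orders sum to 2 (valence 2) → 0 H
  atom 7: C, bond orders sum to 3 (valence 4) → 1 H
  atom 8: C, bond orders sum to 4 (valence 4) → 0 H
  atom 9: F (halogen, monovalent) → 0 H
  atom 10: F (halogen, monovalent) → 0 H
  atom 11: F (halogen, monovalent) → 0 H
Totals → C:6, H:7, F:3, O:2.
In Hill order: C6H7F3O2.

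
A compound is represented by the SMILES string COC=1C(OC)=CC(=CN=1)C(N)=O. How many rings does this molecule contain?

1

In SMILES, each pair of matching ring-closure digits denotes one ring-closing bond; the number of such bonds equals the number of independent rings.
Ring-closure bonds here: 1.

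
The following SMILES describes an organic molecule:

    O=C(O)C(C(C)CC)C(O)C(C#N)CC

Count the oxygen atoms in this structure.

3

Scan the SMILES for O atoms (remember two-letter symbols like Cl and Br are single atoms).
Oxygen count: 3.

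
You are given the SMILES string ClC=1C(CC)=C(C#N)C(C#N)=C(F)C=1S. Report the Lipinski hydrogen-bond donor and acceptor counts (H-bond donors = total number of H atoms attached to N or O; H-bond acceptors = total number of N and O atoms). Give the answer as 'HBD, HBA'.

Donors: find every N or O and count the H atoms it carries.
  atom 8 (N): bond orders sum to 3 → 0 H
  atom 11 (N): bond orders sum to 3 → 0 H
Lipinski HBD = 0.
Acceptors: N atoms = 2, O atoms = 0 → HBA = 2.

0, 2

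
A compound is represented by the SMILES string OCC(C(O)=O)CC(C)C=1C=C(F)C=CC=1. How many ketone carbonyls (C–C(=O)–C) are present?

0

Scan the SMILES for the ketone motif — none present.
Groups that are present: 1 carboxylic acid, 1 hydroxyl.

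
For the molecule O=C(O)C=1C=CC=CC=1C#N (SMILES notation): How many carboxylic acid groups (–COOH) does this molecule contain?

The carboxylic acid motif appears at heavy-atom position 2 in the SMILES.
Other groups present: 1 nitrile.
Carboxylic acid count: 1.

1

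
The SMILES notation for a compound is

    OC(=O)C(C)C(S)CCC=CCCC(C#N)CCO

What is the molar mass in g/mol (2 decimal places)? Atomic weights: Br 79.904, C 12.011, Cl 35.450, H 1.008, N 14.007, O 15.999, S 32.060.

First, the molecular formula is C14H23NO3S (counting implicit H from valence).
  C: 14 × 12.011 = 168.154
  H: 23 × 1.008 = 23.184
  N: 1 × 14.007 = 14.007
  O: 3 × 15.999 = 47.997
  S: 1 × 32.060 = 32.060
Sum: 14×12.011 + 23×1.008 + 1×14.007 + 3×15.999 + 1×32.060 = 285.402 → 285.40 g/mol.

285.40 g/mol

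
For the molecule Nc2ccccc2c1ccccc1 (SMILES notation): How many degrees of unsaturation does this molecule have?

Molecular formula: C12H11N.
DoU = (2C + 2 + N − H − X) / 2, where X is the halogen count and O/S are ignored.
    = (2·12 + 2 + 1 − 11 − 0) / 2 = 16 / 2 = 8.

8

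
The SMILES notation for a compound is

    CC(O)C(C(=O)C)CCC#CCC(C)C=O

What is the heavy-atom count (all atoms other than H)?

16

Every atom symbol written in the SMILES (organic subset) is one heavy atom; implicit H are not written.
Heavy atoms by element → C:13, O:3.
Total: 16.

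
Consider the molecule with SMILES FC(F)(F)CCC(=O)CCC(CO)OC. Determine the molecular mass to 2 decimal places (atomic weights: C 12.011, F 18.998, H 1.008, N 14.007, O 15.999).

228.21 g/mol

First, the molecular formula is C9H15F3O3 (counting implicit H from valence).
  C: 9 × 12.011 = 108.099
  F: 3 × 18.998 = 56.994
  H: 15 × 1.008 = 15.120
  O: 3 × 15.999 = 47.997
Sum: 9×12.011 + 3×18.998 + 15×1.008 + 3×15.999 = 228.210 → 228.21 g/mol.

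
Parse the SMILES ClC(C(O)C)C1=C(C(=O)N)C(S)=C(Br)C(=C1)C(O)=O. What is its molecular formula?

Walk through each heavy atom and fill implicit hydrogens from standard valence (C 4, N 3, O 2, S 2, halogen 1):
  atom 1: Cl (halogen, monovalent) → 0 H
  atom 2: C, bond orders sum to 3 (valence 4) → 1 H
  atom 3: C, bond orders sum to 3 (valence 4) → 1 H
  atom 4: O, bond orders sum to 1 (valence 2) → 1 H
  atom 5: C, bond orders sum to 1 (valence 4) → 3 H
  atom 6: C, bond orders sum to 4 (valence 4) → 0 H
  atom 7: C, bond orders sum to 4 (valence 4) → 0 H
  atom 8: C, bond orders sum to 4 (valence 4) → 0 H
  atom 9: O, bond orders sum to 2 (valence 2) → 0 H
  atom 10: N, bond orders sum to 1 (valence 3) → 2 H
  atom 11: C, bond orders sum to 4 (valence 4) → 0 H
  atom 12: S, bond orders sum to 1 (valence 2) → 1 H
  atom 13: C, bond orders sum to 4 (valence 4) → 0 H
  atom 14: Br (halogen, monovalent) → 0 H
  atom 15: C, bond orders sum to 4 (valence 4) → 0 H
  atom 16: C, bond orders sum to 3 (valence 4) → 1 H
  atom 17: C, bond orders sum to 4 (valence 4) → 0 H
  atom 18: O, bond orders sum to 1 (valence 2) → 1 H
  atom 19: O, bond orders sum to 2 (valence 2) → 0 H
Totals → C:11, H:11, Br:1, Cl:1, N:1, O:4, S:1.

C11H11BrClNO4S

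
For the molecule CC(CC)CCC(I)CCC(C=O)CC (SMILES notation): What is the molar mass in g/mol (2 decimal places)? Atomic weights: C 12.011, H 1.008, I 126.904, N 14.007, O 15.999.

First, the molecular formula is C13H25IO (counting implicit H from valence).
  C: 13 × 12.011 = 156.143
  H: 25 × 1.008 = 25.200
  I: 1 × 126.904 = 126.904
  O: 1 × 15.999 = 15.999
Sum: 13×12.011 + 25×1.008 + 1×126.904 + 1×15.999 = 324.246 → 324.25 g/mol.

324.25 g/mol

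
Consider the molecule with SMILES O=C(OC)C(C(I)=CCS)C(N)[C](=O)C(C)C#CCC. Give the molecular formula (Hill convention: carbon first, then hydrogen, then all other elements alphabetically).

C14H20INO3S

Walk through each heavy atom and fill implicit hydrogens from standard valence (C 4, N 3, O 2, S 2, halogen 1):
  atom 1: O, bond orders sum to 2 (valence 2) → 0 H
  atom 2: C, bond orders sum to 4 (valence 4) → 0 H
  atom 3: O, bond orders sum to 2 (valence 2) → 0 H
  atom 4: C, bond orders sum to 1 (valence 4) → 3 H
  atom 5: C, bond orders sum to 3 (valence 4) → 1 H
  atom 6: C, bond orders sum to 4 (valence 4) → 0 H
  atom 7: I (halogen, monovalent) → 0 H
  atom 8: C, bond orders sum to 3 (valence 4) → 1 H
  atom 9: C, bond orders sum to 2 (valence 4) → 2 H
  atom 10: S, bond orders sum to 1 (valence 2) → 1 H
  atom 11: C, bond orders sum to 3 (valence 4) → 1 H
  atom 12: N, bond orders sum to 1 (valence 3) → 2 H
  atom 13: C with explicit H count 0
  atom 14: O, bond orders sum to 2 (valence 2) → 0 H
  atom 15: C, bond orders sum to 3 (valence 4) → 1 H
  atom 16: C, bond orders sum to 1 (valence 4) → 3 H
  atom 17: C, bond orders sum to 4 (valence 4) → 0 H
  atom 18: C, bond orders sum to 4 (valence 4) → 0 H
  atom 19: C, bond orders sum to 2 (valence 4) → 2 H
  atom 20: C, bond orders sum to 1 (valence 4) → 3 H
Totals → C:14, H:20, I:1, N:1, O:3, S:1.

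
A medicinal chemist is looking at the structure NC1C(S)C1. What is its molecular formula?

Walk through each heavy atom and fill implicit hydrogens from standard valence (C 4, N 3, O 2, S 2, halogen 1):
  atom 1: N, bond orders sum to 1 (valence 3) → 2 H
  atom 2: C, bond orders sum to 3 (valence 4) → 1 H
  atom 3: C, bond orders sum to 3 (valence 4) → 1 H
  atom 4: S, bond orders sum to 1 (valence 2) → 1 H
  atom 5: C, bond orders sum to 2 (valence 4) → 2 H
Totals → C:3, H:7, N:1, S:1.

C3H7NS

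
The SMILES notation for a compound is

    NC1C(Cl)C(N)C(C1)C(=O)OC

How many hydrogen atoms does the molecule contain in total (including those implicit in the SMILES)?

13

Walk through each heavy atom and fill implicit hydrogens from standard valence (C 4, N 3, O 2, S 2, halogen 1):
  atom 1: N, bond orders sum to 1 (valence 3) → 2 H
  atom 2: C, bond orders sum to 3 (valence 4) → 1 H
  atom 3: C, bond orders sum to 3 (valence 4) → 1 H
  atom 4: Cl (halogen, monovalent) → 0 H
  atom 5: C, bond orders sum to 3 (valence 4) → 1 H
  atom 6: N, bond orders sum to 1 (valence 3) → 2 H
  atom 7: C, bond orders sum to 3 (valence 4) → 1 H
  atom 8: C, bond orders sum to 2 (valence 4) → 2 H
  atom 9: C, bond orders sum to 4 (valence 4) → 0 H
  atom 10: O, bond orders sum to 2 (valence 2) → 0 H
  atom 11: O, bond orders sum to 2 (valence 2) → 0 H
  atom 12: C, bond orders sum to 1 (valence 4) → 3 H
Total hydrogens: 13.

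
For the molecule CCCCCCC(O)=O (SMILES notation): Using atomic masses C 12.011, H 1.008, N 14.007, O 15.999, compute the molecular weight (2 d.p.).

First, the molecular formula is C7H14O2 (counting implicit H from valence).
  C: 7 × 12.011 = 84.077
  H: 14 × 1.008 = 14.112
  O: 2 × 15.999 = 31.998
Sum: 7×12.011 + 14×1.008 + 2×15.999 = 130.187 → 130.19 g/mol.

130.19 g/mol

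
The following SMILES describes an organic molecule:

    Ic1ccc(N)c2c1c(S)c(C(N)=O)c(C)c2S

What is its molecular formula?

C12H11IN2OS2

Walk through each heavy atom and fill implicit hydrogens from standard valence (C 4, N 3, O 2, S 2, halogen 1); for lowercase aromatic atoms, an aromatic c carries 1 H when it has two neighbours and 0 H with three, and aromatic n carries 0 H:
  atom 1: I (halogen, monovalent) → 0 H
  atom 2: aromatic c, 3 neighbours → 0 H
  atom 3: aromatic c, 2 neighbours → 1 H
  atom 4: aromatic c, 2 neighbours → 1 H
  atom 5: aromatic c, 3 neighbours → 0 H
  atom 6: N, bond orders sum to 1 (valence 3) → 2 H
  atom 7: aromatic c, 3 neighbours → 0 H
  atom 8: aromatic c, 3 neighbours → 0 H
  atom 9: aromatic c, 3 neighbours → 0 H
  atom 10: S, bond orders sum to 1 (valence 2) → 1 H
  atom 11: aromatic c, 3 neighbours → 0 H
  atom 12: C, bond orders sum to 4 (valence 4) → 0 H
  atom 13: N, bond orders sum to 1 (valence 3) → 2 H
  atom 14: O, bond orders sum to 2 (valence 2) → 0 H
  atom 15: aromatic c, 3 neighbours → 0 H
  atom 16: C, bond orders sum to 1 (valence 4) → 3 H
  atom 17: aromatic c, 3 neighbours → 0 H
  atom 18: S, bond orders sum to 1 (valence 2) → 1 H
Totals → C:12, H:11, I:1, N:2, O:1, S:2.
In Hill order: C12H11IN2OS2.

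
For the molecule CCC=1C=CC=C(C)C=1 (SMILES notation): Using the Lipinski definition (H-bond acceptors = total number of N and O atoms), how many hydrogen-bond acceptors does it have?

0

N atoms: 0; O atoms: 0.
Lipinski HBA = 0 + 0 = 0.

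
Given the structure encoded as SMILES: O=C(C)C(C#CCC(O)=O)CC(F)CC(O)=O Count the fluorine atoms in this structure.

1

Scan the SMILES for F atoms (remember two-letter symbols like Cl and Br are single atoms).
Fluorine count: 1.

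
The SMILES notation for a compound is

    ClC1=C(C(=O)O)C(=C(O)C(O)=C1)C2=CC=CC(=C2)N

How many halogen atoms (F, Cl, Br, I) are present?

Halogen atoms appear at heavy-atom position 1 (1×Cl).
Other groups present: 1 carboxylic acid, 2 hydroxyl, 1 primary amine.
Halogen count: 1.

1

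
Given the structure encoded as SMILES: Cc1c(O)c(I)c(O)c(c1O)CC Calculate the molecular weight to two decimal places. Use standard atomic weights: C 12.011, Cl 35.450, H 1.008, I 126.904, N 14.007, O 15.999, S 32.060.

First, the molecular formula is C9H11IO3 (counting implicit H from valence).
  C: 9 × 12.011 = 108.099
  H: 11 × 1.008 = 11.088
  I: 1 × 126.904 = 126.904
  O: 3 × 15.999 = 47.997
Sum: 9×12.011 + 11×1.008 + 1×126.904 + 3×15.999 = 294.088 → 294.09 g/mol.

294.09 g/mol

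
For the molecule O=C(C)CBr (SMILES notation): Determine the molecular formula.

Walk through each heavy atom and fill implicit hydrogens from standard valence (C 4, N 3, O 2, S 2, halogen 1):
  atom 1: O, bond orders sum to 2 (valence 2) → 0 H
  atom 2: C, bond orders sum to 4 (valence 4) → 0 H
  atom 3: C, bond orders sum to 1 (valence 4) → 3 H
  atom 4: C, bond orders sum to 2 (valence 4) → 2 H
  atom 5: Br (halogen, monovalent) → 0 H
Totals → C:3, H:5, Br:1, O:1.

C3H5BrO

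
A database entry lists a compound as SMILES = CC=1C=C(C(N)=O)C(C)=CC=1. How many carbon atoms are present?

9

Count every carbon token in the SMILES (each C, including those in ring-closure positions and inside branches).
Carbon count: 9.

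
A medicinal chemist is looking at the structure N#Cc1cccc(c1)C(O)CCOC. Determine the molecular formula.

C11H13NO2

Walk through each heavy atom and fill implicit hydrogens from standard valence (C 4, N 3, O 2, S 2, halogen 1); for lowercase aromatic atoms, an aromatic c carries 1 H when it has two neighbours and 0 H with three, and aromatic n carries 0 H:
  atom 1: N, bond orders sum to 3 (valence 3) → 0 H
  atom 2: C, bond orders sum to 4 (valence 4) → 0 H
  atom 3: aromatic c, 3 neighbours → 0 H
  atom 4: aromatic c, 2 neighbours → 1 H
  atom 5: aromatic c, 2 neighbours → 1 H
  atom 6: aromatic c, 2 neighbours → 1 H
  atom 7: aromatic c, 3 neighbours → 0 H
  atom 8: aromatic c, 2 neighbours → 1 H
  atom 9: C, bond orders sum to 3 (valence 4) → 1 H
  atom 10: O, bond orders sum to 1 (valence 2) → 1 H
  atom 11: C, bond orders sum to 2 (valence 4) → 2 H
  atom 12: C, bond orders sum to 2 (valence 4) → 2 H
  atom 13: O, bond orders sum to 2 (valence 2) → 0 H
  atom 14: C, bond orders sum to 1 (valence 4) → 3 H
Totals → C:11, H:13, N:1, O:2.
In Hill order: C11H13NO2.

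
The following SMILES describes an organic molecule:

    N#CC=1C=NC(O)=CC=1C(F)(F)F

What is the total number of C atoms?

7

Count every carbon token in the SMILES (each C, including those in ring-closure positions and inside branches).
Carbon count: 7.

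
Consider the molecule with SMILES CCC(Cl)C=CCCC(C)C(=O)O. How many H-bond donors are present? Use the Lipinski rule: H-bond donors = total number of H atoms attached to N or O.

1

Donors: find every N or O and count the H atoms it carries.
  atom 12 (O): bond orders sum to 2 → 0 H
  atom 13 (O): bond orders sum to 1 → 1 H
Lipinski HBD = 1.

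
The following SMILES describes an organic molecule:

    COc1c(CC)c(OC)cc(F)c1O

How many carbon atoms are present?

10

Count every carbon token in the SMILES (each C, including those in ring-closure positions and inside branches).
Carbon count: 10.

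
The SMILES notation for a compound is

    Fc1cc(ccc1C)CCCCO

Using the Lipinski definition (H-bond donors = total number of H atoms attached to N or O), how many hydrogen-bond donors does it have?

Donors: find every N or O and count the H atoms it carries.
  atom 13 (O): bond orders sum to 1 → 1 H
Lipinski HBD = 1.

1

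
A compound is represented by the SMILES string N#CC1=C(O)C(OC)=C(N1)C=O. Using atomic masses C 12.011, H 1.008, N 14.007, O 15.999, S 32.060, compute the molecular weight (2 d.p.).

166.14 g/mol

First, the molecular formula is C7H6N2O3 (counting implicit H from valence).
  C: 7 × 12.011 = 84.077
  H: 6 × 1.008 = 6.048
  N: 2 × 14.007 = 28.014
  O: 3 × 15.999 = 47.997
Sum: 7×12.011 + 6×1.008 + 2×14.007 + 3×15.999 = 166.136 → 166.14 g/mol.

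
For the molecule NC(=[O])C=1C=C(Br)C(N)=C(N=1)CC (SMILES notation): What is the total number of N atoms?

3

Scan the SMILES for N atoms (remember two-letter symbols like Cl and Br are single atoms).
Nitrogen count: 3.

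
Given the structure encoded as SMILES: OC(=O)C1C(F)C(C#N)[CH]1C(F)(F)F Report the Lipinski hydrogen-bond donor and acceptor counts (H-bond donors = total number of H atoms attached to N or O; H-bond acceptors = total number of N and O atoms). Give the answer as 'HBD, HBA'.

1, 3

Donors: find every N or O and count the H atoms it carries.
  atom 1 (O): bond orders sum to 1 → 1 H
  atom 3 (O): bond orders sum to 2 → 0 H
  atom 9 (N): bond orders sum to 3 → 0 H
Lipinski HBD = 1.
Acceptors: N atoms = 1, O atoms = 2 → HBA = 3.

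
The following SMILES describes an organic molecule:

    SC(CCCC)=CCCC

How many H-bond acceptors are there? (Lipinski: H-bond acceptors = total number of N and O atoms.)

N atoms: 0; O atoms: 0.
Lipinski HBA = 0 + 0 = 0.

0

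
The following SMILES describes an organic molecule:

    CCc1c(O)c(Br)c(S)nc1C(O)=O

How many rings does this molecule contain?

1

In SMILES, each pair of matching ring-closure digits denotes one ring-closing bond; the number of such bonds equals the number of independent rings.
Ring-closure bonds here: 1.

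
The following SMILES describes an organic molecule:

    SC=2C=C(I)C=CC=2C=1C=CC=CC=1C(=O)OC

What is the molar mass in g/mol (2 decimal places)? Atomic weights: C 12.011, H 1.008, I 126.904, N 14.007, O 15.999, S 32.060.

First, the molecular formula is C14H11IO2S (counting implicit H from valence).
  C: 14 × 12.011 = 168.154
  H: 11 × 1.008 = 11.088
  I: 1 × 126.904 = 126.904
  O: 2 × 15.999 = 31.998
  S: 1 × 32.060 = 32.060
Sum: 14×12.011 + 11×1.008 + 1×126.904 + 2×15.999 + 1×32.060 = 370.204 → 370.20 g/mol.

370.20 g/mol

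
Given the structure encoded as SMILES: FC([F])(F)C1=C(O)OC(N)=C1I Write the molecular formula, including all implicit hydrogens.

Walk through each heavy atom and fill implicit hydrogens from standard valence (C 4, N 3, O 2, S 2, halogen 1):
  atom 1: F (halogen, monovalent) → 0 H
  atom 2: C, bond orders sum to 4 (valence 4) → 0 H
  atom 3: F with explicit H count 0
  atom 4: F (halogen, monovalent) → 0 H
  atom 5: C, bond orders sum to 4 (valence 4) → 0 H
  atom 6: C, bond orders sum to 4 (valence 4) → 0 H
  atom 7: O, bond orders sum to 1 (valence 2) → 1 H
  atom 8: O, bond orders sum to 2 (valence 2) → 0 H
  atom 9: C, bond orders sum to 4 (valence 4) → 0 H
  atom 10: N, bond orders sum to 1 (valence 3) → 2 H
  atom 11: C, bond orders sum to 4 (valence 4) → 0 H
  atom 12: I (halogen, monovalent) → 0 H
Totals → C:5, H:3, F:3, I:1, N:1, O:2.

C5H3F3INO2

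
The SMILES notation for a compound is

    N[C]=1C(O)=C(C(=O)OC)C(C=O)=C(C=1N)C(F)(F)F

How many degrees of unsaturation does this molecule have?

6

Degree of unsaturation = (number of rings) + (number of π bonds).
Ring closures in the SMILES: 1.
π bonds: 5 double bonds (each 1 DoU) → 5 DoU from unsaturation.
Total DoU = 1 + 5 = 6.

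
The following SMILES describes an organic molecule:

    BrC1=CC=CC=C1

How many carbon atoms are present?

6

Count every carbon token in the SMILES (each C, including those in ring-closure positions and inside branches).
Carbon count: 6.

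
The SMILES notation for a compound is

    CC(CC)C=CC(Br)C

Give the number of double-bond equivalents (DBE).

1

Molecular formula: C8H15Br.
DoU = (2C + 2 + N − H − X) / 2, where X is the halogen count and O/S are ignored.
    = (2·8 + 2 + 0 − 15 − 1) / 2 = 2 / 2 = 1.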